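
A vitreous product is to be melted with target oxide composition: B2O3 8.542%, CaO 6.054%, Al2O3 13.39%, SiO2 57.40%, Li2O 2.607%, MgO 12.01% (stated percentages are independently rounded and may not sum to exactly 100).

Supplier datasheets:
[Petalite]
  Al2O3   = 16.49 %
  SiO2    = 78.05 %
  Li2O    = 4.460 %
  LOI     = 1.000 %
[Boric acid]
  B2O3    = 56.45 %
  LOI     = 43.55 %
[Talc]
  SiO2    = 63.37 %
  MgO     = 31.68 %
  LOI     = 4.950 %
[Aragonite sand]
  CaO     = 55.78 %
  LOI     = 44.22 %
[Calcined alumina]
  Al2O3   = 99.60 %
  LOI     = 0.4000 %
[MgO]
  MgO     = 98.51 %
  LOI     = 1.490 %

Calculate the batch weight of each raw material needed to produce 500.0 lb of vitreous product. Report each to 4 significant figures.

Working values are printed, rounded to 4 significant digits, alongside each step; the whole derivation keeps full precision from first step to last — a single rounding completes each reported figure. The derived quantities (the six compositions, ignition loss, glass mass, totals, yield) are recomputed at exact precision from the batch weights per 500.0 lb of glass, exactly as printed in problem or answer.
The oxide mass targets at 500.0 lb vitreous product:
  B2O3: 8.542% × 500.0 = 42.71 lb
  CaO: 6.054% × 500.0 = 30.27 lb
  Al2O3: 13.39% × 500.0 = 66.95 lb
  SiO2: 57.40% × 500.0 = 287.0 lb
  Li2O: 2.607% × 500.0 = 13.04 lb
  MgO: 12.01% × 500.0 = 60.05 lb
Sums-versus-targets review per the reported batch figures, for the quoted basis mass (oxide sums agree with the targets up to rounding of the answer):
  B2O3: 75.66·0.5645 = 42.71 lb (target 42.71 lb)
  CaO: 54.27·0.5578 = 30.27 lb (target 30.27 lb)
  Al2O3: 292.3·0.1649 + 18.83·0.9960 = 66.95 lb (target 66.95 lb)
  SiO2: 292.3·0.7805 + 92.93·0.6337 = 287.0 lb (target 287.0 lb)
  Li2O: 292.3·0.04460 = 13.04 lb (target 13.04 lb)
  MgO: 92.93·0.3168 + 31.07·0.9851 = 60.05 lb (target 60.05 lb)
Glass mass check: batch total minus LOI = 500.1 lb (oxide target masses add up to 500.0 lb; against the stated basis, 500.0 lb — deltas are rounding alone).
Batch grand total — Σ batch = 565.1 lb; LOI loss = Σ batch·LOI = 65.01 lb; the yield ratio, glass ÷ batch: 88.50%.

Batch per 500.0 lb vitreous product:
  Petalite: 292.3 lb
  Boric acid: 75.66 lb
  Talc: 92.93 lb
  Aragonite sand: 54.27 lb
  Calcined alumina: 18.83 lb
  MgO: 31.07 lb
Total batch = 565.1 lb; LOI loss = 65.01 lb; yield = 88.50%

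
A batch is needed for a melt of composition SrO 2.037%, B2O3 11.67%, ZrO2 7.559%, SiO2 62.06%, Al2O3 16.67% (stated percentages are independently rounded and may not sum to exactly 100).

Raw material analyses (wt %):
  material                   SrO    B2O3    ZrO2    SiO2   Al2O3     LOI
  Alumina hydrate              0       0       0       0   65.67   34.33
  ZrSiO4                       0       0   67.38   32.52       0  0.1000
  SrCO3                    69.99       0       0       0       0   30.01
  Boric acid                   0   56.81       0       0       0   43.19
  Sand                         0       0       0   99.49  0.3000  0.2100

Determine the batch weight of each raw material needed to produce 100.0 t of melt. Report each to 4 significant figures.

Mid-chain values are displayed with 4-significant-digit rounding when written out. Full float precision is maintained in all steps — each reported figure takes exactly one rounding; all derived quantities (ignition loss, the totals, yield, net glass mass, five oxide percentages) are re-derived in full float precision from the weighed amounts at 100.0 t of glass, precisely as stated by question or answer.
Oxide mass targets, per 100.0 t melt:
  SrO: 2.037% × 100.0 = 2.037 t
  B2O3: 11.67% × 100.0 = 11.67 t
  ZrO2: 7.559% × 100.0 = 7.559 t
  SiO2: 62.06% × 100.0 = 62.06 t
  Al2O3: 16.67% × 100.0 = 16.67 t
Oxide-by-oxide audit given the weights on record, against the basis in use (sums match the target masses exact up to rounding of places):
  SrO: 2.910·0.6999 = 2.037 t (target 2.037 t)
  B2O3: 20.54·0.5681 = 11.67 t (target 11.67 t)
  ZrO2: 11.22·0.6738 = 7.560 t (target 7.559 t)
  SiO2: 11.22·0.3252 + 58.71·0.9949 = 62.06 t (target 62.06 t)
  Al2O3: 25.12·0.6567 + 58.71·0.003000 = 16.67 t (target 16.67 t)
Consistency of the glass mass: whole batch net of LOI = 100.0 t (the targets, summed, come to 100.0 t; the stated basis being 100.0 t — a pure rounding effect).
Whole-batch sum: Σ batch = 118.5 t; Σ batch·LOI gives LOI loss = 18.50 t; yield, glass over the total, = 84.39%.

Batch per 100.0 t melt:
  Alumina hydrate: 25.12 t
  ZrSiO4: 11.22 t
  SrCO3: 2.910 t
  Boric acid: 20.54 t
  Sand: 58.71 t
Total batch = 118.5 t; LOI loss = 18.50 t; yield = 84.39%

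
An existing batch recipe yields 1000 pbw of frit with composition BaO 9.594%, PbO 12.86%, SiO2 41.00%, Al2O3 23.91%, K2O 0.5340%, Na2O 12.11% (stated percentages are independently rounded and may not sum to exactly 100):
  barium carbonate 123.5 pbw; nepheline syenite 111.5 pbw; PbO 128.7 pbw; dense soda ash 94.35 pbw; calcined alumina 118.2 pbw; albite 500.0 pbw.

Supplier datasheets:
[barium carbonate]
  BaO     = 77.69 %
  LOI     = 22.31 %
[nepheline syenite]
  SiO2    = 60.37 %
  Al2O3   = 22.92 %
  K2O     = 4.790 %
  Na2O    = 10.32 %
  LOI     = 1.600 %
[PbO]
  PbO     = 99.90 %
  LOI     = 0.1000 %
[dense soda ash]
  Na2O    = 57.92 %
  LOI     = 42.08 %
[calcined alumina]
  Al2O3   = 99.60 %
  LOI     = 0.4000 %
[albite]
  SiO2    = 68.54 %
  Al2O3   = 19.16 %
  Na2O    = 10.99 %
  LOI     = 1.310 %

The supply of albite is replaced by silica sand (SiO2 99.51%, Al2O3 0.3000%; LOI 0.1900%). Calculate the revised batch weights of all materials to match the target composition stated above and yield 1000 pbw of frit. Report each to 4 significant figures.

Revised batch per 1000 pbw frit:
  barium carbonate: 123.5 pbw
  nepheline syenite: 111.5 pbw
  PbO: 128.7 pbw
  dense soda ash: 189.2 pbw
  calcined alumina: 213.4 pbw
  silica sand: 344.4 pbw
Total batch = 1111 pbw; LOI loss = 110.6 pbw

The working math keeps full precision in every operation — in-progress results are shown (rounded to four significant digits) when written out; every reported figure is rounded once only — all derived quantities, which include LOI, the yield, totals, six oxide percentages, net glass mass, are computed at full float precision, precisely as stated by the question or the answer, from the weighed amounts at 1000 pbw of glass.
Per-oxide target masses for 1000 pbw frit:
  BaO: 9.594% × 1000 = 95.94 pbw
  PbO: 12.86% × 1000 = 128.6 pbw
  SiO2: 41.00% × 1000 = 410.0 pbw
  Al2O3: 23.91% × 1000 = 239.1 pbw
  K2O: 0.5340% × 1000 = 5.340 pbw
  Na2O: 12.11% × 1000 = 121.1 pbw
Balance tally, oxide-wise, on the weights just shown, versus the basis set out (each sum matches its target mass net of answer rounding effects):
  BaO: 123.5·0.7769 = 95.95 pbw (target 95.94 pbw)
  PbO: 128.7·0.9990 = 128.6 pbw (target 128.6 pbw)
  SiO2: 111.5·0.6037 + 344.4·0.9951 = 410.0 pbw (target 410.0 pbw)
  Al2O3: 111.5·0.2292 + 213.4·0.9960 + 344.4·0.003000 = 239.1 pbw (target 239.1 pbw)
  K2O: 111.5·0.04790 = 5.341 pbw (target 5.340 pbw)
  Na2O: 111.5·0.1032 + 189.2·0.5792 = 121.1 pbw (target 121.1 pbw)
Mass balance on the glass: whole batch net of LOI = 1000 pbw (the targets, summed, come to 1000 pbw; basis as stated: 1000 pbw — differing by rounding only).
Batch grand total — Σ batch = 1111 pbw; LOI loss = Σ batch·LOI = 110.6 pbw; glass ÷ batch gives a yield of 90.04%.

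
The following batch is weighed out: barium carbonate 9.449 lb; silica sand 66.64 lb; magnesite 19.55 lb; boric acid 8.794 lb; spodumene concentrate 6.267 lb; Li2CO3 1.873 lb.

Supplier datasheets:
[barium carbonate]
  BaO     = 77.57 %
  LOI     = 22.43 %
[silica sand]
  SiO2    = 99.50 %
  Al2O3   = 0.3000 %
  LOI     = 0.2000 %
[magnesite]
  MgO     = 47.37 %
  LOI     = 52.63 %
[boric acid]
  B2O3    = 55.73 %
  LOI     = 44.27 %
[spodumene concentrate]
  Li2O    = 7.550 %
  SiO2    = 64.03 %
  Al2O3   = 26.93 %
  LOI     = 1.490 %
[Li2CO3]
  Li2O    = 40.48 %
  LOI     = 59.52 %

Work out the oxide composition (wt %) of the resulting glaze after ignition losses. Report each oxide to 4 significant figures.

Glass mass = 94.93 lb (batch 112.6 − LOI 17.64).
Composition: Li2O 1.297%, B2O3 5.163%, SiO2 74.08%, Al2O3 1.988%, MgO 9.755%, BaO 7.721%

All internal work runs at exact precision through every step — values along the way are printed with 4-significant-digit rounding in the printout; each reported value is rounded just once. All derived quantities (LOI, net glass mass, the yield, totals, the six compositions) are recomputed from the batch weights at 94.93 lb of glass in full float precision exactly as printed in the problem or the answer.
Mass of each oxide from the mix:
  Li2O: 6.267·0.07550 + 1.873·0.4048 = 1.231 lb
  B2O3: 8.794·0.5573 = 4.901 lb
  SiO2: 66.64·0.9950 + 6.267·0.6403 = 70.32 lb
  Al2O3: 66.64·0.003000 + 6.267·0.2693 = 1.888 lb
  MgO: 19.55·0.4737 = 9.261 lb
  BaO: 9.449·0.7757 = 7.330 lb
LOI: 9.449·0.2243 + 66.64·0.002000 + 19.55·0.5263 + 8.794·0.4427 + 6.267·0.01490 + 1.873·0.5952 = 17.64 lb
Resulting glass, batch − LOI: 112.6 − 17.64 = 94.93 lb (= Σ oxide masses)
wt %: oxide over glass, times 100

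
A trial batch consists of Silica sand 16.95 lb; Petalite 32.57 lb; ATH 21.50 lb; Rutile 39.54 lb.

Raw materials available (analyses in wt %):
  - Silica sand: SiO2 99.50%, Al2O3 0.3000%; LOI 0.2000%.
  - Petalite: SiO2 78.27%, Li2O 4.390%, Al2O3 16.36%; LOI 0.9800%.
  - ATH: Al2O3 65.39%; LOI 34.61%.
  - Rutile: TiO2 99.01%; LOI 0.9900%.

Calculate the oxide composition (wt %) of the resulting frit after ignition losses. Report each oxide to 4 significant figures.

Intermediates are shown (rounded to four significant digits) when written out; each numeric step carries exact precision from start to finish — each reported result takes a single rounding; all derived quantities, including the totals, yield, glass mass, the four compositions, LOI, are rebuilt starting from the weights for 102.4 lb of glass in full precision, as set out in problem or answer.
What the batch supplies per oxide:
  SiO2: 16.95·0.9950 + 32.57·0.7827 = 42.36 lb
  Li2O: 32.57·0.04390 = 1.430 lb
  Al2O3: 16.95·0.003000 + 32.57·0.1636 + 21.50·0.6539 = 19.44 lb
  TiO2: 39.54·0.9901 = 39.15 lb
LOI: 16.95·0.002000 + 32.57·0.009800 + 21.50·0.3461 + 39.54·0.009900 = 8.186 lb
Net of LOI, the glass mass = 110.6 − 8.186 = 102.4 lb (matching Σ of the oxides)
percent by weight: oxide/glass ×100

Glass mass = 102.4 lb (batch 110.6 − LOI 8.186).
Composition: SiO2 41.38%, Li2O 1.397%, Al2O3 18.99%, TiO2 38.24%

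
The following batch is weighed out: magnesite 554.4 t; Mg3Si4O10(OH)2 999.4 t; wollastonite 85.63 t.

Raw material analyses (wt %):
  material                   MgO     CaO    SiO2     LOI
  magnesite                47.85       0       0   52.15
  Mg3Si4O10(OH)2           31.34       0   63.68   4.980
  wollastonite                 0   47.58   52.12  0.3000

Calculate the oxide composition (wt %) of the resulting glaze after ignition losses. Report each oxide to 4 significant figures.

Glass mass = 1300 t (batch 1639 − LOI 339.1).
Composition: MgO 44.49%, CaO 3.133%, SiO2 52.38%

All arithmetic holds full precision through every step. Values along the way are rounded to 4 significant digits as shown — each reported value is rounded once only. The derived quantities are rebuilt in full float precision (LOI, net glass mass, the yield, the totals, three oxide percentages) from the batch weights at 1300 t of glass, as written in the problem or answer text.
Delivered oxide masses:
  MgO: 554.4·0.4785 + 999.4·0.3134 = 578.5 t
  CaO: 85.63·0.4758 = 40.74 t
  SiO2: 999.4·0.6368 + 85.63·0.5212 = 681.0 t
LOI: 554.4·0.5215 + 999.4·0.04980 + 85.63·0.003000 = 339.1 t
Glass mass = batch − LOI = 1639 − 339.1 = 1300 t (matching Σ of the oxides)
percent by weight: oxide/glass ×100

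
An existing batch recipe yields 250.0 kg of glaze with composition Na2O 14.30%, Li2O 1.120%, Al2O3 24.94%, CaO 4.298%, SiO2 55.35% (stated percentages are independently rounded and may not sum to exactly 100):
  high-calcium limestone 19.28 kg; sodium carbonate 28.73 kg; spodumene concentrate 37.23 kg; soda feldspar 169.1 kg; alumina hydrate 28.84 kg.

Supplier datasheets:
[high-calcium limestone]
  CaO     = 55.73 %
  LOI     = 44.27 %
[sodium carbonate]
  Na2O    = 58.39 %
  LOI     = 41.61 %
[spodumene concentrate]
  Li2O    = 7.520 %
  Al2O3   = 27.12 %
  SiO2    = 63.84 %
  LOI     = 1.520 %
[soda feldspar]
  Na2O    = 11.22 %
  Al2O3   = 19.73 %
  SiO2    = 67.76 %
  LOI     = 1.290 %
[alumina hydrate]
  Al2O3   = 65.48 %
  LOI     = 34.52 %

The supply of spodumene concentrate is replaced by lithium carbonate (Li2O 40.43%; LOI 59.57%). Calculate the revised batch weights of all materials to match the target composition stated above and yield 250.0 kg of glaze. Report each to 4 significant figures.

Intermediates are shown, rounded to 4 significant digits, as written — all arithmetic carries full float precision all the way through. Each reported number undergoes a single rounding; derived quantities, which include the five compositions, totals, LOI, the yield, net glass mass, are computed in full float precision, as given in the problem or the answer, from the weighed amounts on 250.0 kg of glass.
Target oxide masses per 250.0 kg glaze:
  Na2O: 14.30% × 250.0 = 35.75 kg
  Li2O: 1.120% × 250.0 = 2.800 kg
  Al2O3: 24.94% × 250.0 = 62.35 kg
  CaO: 4.298% × 250.0 = 10.74 kg
  SiO2: 55.35% × 250.0 = 138.4 kg
Balance tally, oxide-wise, using the reported weights, for the quoted basis mass (sums match the target masses up to rounding of the answer):
  Na2O: 21.99·0.5839 + 204.2·0.1122 = 35.75 kg (target 35.75 kg)
  Li2O: 6.926·0.4043 = 2.800 kg (target 2.800 kg)
  Al2O3: 204.2·0.1973 + 33.69·0.6548 = 62.35 kg (target 62.35 kg)
  CaO: 19.28·0.5573 = 10.74 kg (target 10.74 kg)
  SiO2: 204.2·0.6776 = 138.4 kg (target 138.4 kg)
Mass balance on the glass: Σ batch − LOI loss = 250.0 kg (targets for the oxides total 250.0 kg; basis as stated: 250.0 kg — any gap is answer rounding).
Total batch = Σ batch = 286.1 kg; the LOI term Σ batch·LOI equals 36.08 kg; glass ÷ batch gives a yield of 87.39%.

Revised batch per 250.0 kg glaze:
  high-calcium limestone: 19.28 kg
  sodium carbonate: 21.99 kg
  lithium carbonate: 6.926 kg
  soda feldspar: 204.2 kg
  alumina hydrate: 33.69 kg
Total batch = 286.1 kg; LOI loss = 36.08 kg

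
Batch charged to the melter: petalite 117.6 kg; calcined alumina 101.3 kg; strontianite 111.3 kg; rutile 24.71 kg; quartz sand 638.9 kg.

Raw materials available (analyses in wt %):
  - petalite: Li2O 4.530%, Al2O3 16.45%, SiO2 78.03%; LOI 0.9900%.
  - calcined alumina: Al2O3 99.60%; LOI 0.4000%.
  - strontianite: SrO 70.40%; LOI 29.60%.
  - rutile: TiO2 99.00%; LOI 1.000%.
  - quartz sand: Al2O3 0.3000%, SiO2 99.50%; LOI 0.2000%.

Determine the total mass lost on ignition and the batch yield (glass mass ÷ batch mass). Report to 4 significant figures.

LOI loss = 36.04 kg; glass = 957.8 kg; yield = 96.37%

The whole derivation holds exact precision throughout; mid-chain values are printed (rounded to 4 significant digits) within the worked lines. Every reported value receives exactly one rounding — derived quantities are re-derived in exact precision (yield, the totals, five oxide percentages, LOI, net glass mass) from the weighed amounts on 957.8 kg of glass, exactly as shown in problem or answer.
Per-material ignition loss:
  petalite: 117.6 × 0.009900 = 1.164 kg
  calcined alumina: 101.3 × 0.004000 = 0.4052 kg
  strontianite: 111.3 × 0.2960 = 32.94 kg
  rutile: 24.71 × 0.01000 = 0.2471 kg
  quartz sand: 638.9 × 0.002000 = 1.278 kg
Total LOI = 36.04 kg
Glass = batch − LOI = 993.8 − 36.04 = 957.8 kg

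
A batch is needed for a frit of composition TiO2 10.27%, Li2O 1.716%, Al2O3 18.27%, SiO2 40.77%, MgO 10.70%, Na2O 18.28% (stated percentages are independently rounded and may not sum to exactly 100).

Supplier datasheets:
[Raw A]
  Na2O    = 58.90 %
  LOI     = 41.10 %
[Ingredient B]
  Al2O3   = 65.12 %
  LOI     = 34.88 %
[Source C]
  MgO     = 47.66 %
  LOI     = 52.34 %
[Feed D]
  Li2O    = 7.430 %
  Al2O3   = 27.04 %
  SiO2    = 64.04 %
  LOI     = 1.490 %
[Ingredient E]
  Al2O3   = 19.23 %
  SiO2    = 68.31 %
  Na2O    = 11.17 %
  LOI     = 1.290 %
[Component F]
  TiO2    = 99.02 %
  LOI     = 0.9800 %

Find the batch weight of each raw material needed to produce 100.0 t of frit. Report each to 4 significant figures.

Batch per 100.0 t frit:
  Raw A: 23.82 t
  Ingredient B: 7.235 t
  Source C: 22.45 t
  Feed D: 23.10 t
  Ingredient E: 38.03 t
  Component F: 10.37 t
Total batch = 125.0 t; LOI loss = 25.00 t; yield = 80.00%

The intermediate values appear rounded to 4 significant digits between the steps; the working math maintains full precision in every operation. Each reported result takes just one rounding. All derived quantities are recomputed starting from the weights at 100.0 t of glass at full float precision (glass mass, the yield, the totals, six oxide percentages, LOI), as written in the problem or answer text.
Target masses of each oxide per 100.0 t frit:
  TiO2: 10.27% × 100.0 = 10.27 t
  Li2O: 1.716% × 100.0 = 1.716 t
  Al2O3: 18.27% × 100.0 = 18.27 t
  SiO2: 40.77% × 100.0 = 40.77 t
  MgO: 10.70% × 100.0 = 10.70 t
  Na2O: 18.28% × 100.0 = 18.28 t
Checking each oxide sum working from each reported weight, for the quoted basis mass (target by target, the sums agree up to rounding of the answer):
  TiO2: 10.37·0.9902 = 10.27 t (target 10.27 t)
  Li2O: 23.10·0.07430 = 1.716 t (target 1.716 t)
  Al2O3: 7.235·0.6512 + 23.10·0.2704 + 38.03·0.1923 = 18.27 t (target 18.27 t)
  SiO2: 23.10·0.6404 + 38.03·0.6831 = 40.77 t (target 40.77 t)
  MgO: 22.45·0.4766 = 10.70 t (target 10.70 t)
  Na2O: 23.82·0.5890 + 38.03·0.1117 = 18.28 t (target 18.28 t)
Auditing the glass mass value: batch total minus LOI = 100.0 t (the Σ of target masses is 100.0 t; the stated basis being 100.0 t — gaps are rounding artifacts).
Batch grand total — Σ batch = 125.0 t; LOI loss = Σ batch·LOI = 25.00 t; as yield: glass ÷ batch → 80.00%.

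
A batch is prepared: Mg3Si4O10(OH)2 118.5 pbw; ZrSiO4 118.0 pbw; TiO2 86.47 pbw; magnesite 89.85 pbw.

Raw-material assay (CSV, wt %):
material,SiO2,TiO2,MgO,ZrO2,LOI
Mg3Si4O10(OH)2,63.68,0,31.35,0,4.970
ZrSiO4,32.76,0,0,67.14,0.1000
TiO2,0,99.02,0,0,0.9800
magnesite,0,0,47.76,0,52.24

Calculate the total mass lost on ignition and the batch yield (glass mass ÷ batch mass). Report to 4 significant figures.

LOI loss = 53.79 pbw; glass = 359.0 pbw; yield = 86.97%

Every computation runs at full float precision through every step — working values are shown rounded off to 4 significant figures on the page — a single rounding finalizes every reported figure — derived quantities, which include net glass mass, the yield, four oxide percentages, the totals, LOI, are rebuilt in full precision, as written in the problem or the answer, from the batch weights on 359.0 pbw of glass.
Loss on ignition, line by line:
  Mg3Si4O10(OH)2: 118.5 × 0.04970 = 5.889 pbw
  ZrSiO4: 118.0 × 0.001000 = 0.1180 pbw
  TiO2: 86.47 × 0.009800 = 0.8474 pbw
  magnesite: 89.85 × 0.5224 = 46.94 pbw
Total LOI = 53.79 pbw
Glass = batch − LOI = 412.8 − 53.79 = 359.0 pbw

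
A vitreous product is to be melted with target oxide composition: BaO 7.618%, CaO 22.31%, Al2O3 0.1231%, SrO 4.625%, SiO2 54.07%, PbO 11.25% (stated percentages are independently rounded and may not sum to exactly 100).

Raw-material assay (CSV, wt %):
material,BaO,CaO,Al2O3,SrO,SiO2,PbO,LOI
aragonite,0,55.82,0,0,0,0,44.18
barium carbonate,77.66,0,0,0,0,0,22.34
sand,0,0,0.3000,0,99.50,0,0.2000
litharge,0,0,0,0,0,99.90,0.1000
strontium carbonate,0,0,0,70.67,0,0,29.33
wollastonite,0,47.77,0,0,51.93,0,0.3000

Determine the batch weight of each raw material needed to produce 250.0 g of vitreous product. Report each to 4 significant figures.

Full float precision is maintained throughout — intermediates are printed, rounded to 4 significant digits, within the worked lines — every reported result is rounded exactly once. All derived quantities, including the six compositions, the yield, net glass mass, totals, LOI, are re-derived from the weighed amounts for 250.0 g of glass in full precision precisely as stated by the problem or the answer.
Target masses of each oxide per 250.0 g vitreous product:
  BaO: 7.618% × 250.0 = 19.05 g
  CaO: 22.31% × 250.0 = 55.78 g
  Al2O3: 0.1231% × 250.0 = 0.3077 g
  SrO: 4.625% × 250.0 = 11.56 g
  SiO2: 54.07% × 250.0 = 135.2 g
  PbO: 11.25% × 250.0 = 28.12 g
Balance tally, oxide-wise, on the weights just shown, versus the basis set out (delivered sums recover each target inside rounding margins):
  BaO: 24.52·0.7766 = 19.04 g (target 19.05 g)
  CaO: 45.36·0.5582 + 63.75·0.4777 = 55.77 g (target 55.78 g)
  Al2O3: 102.6·0.003000 = 0.3078 g (target 0.3077 g)
  SrO: 16.36·0.7067 = 11.56 g (target 11.56 g)
  SiO2: 102.6·0.9950 + 63.75·0.5193 = 135.2 g (target 135.2 g)
  PbO: 28.15·0.9990 = 28.12 g (target 28.12 g)
Auditing the glass mass value: net batch after ignition = 250.0 g (summing oxide targets gives 250.0 g; the stated basis being 250.0 g — any gap is answer rounding).
Batch total: Σ batch = 280.7 g; Σ batch·LOI gives LOI loss = 30.74 g; glass ÷ batch gives a yield of 89.05%.

Batch per 250.0 g vitreous product:
  aragonite: 45.36 g
  barium carbonate: 24.52 g
  sand: 102.6 g
  litharge: 28.15 g
  strontium carbonate: 16.36 g
  wollastonite: 63.75 g
Total batch = 280.7 g; LOI loss = 30.74 g; yield = 89.05%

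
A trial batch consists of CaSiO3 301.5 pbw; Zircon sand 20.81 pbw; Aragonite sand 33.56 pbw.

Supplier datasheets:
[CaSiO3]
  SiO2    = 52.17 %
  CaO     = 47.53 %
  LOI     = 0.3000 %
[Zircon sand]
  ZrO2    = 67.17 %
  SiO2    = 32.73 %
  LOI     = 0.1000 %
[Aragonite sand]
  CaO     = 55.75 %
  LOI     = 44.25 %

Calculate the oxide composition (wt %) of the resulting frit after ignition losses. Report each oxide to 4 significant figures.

Glass mass = 340.1 pbw (batch 355.9 − LOI 15.78).
Composition: ZrO2 4.110%, SiO2 48.25%, CaO 47.64%

Each numeric step maintains exact precision at all times — intermediates are printed, with 4-significant-digit rounding, in the printout. Each reported result is rounded once only — the derived quantities are rebuilt in exact precision (glass mass, three oxide percentages, the totals, the yield, ignition loss) starting from the weights for 340.1 pbw of glass, as set out in the problem or answer text.
Oxide masses out of the charge:
  ZrO2: 20.81·0.6717 = 13.98 pbw
  SiO2: 301.5·0.5217 + 20.81·0.3273 = 164.1 pbw
  CaO: 301.5·0.4753 + 33.56·0.5575 = 162.0 pbw
LOI: 301.5·0.003000 + 20.81·0.001000 + 33.56·0.4425 = 15.78 pbw
Glass mass = batch − LOI = 355.9 − 15.78 = 340.1 pbw (= Σ oxide masses)
percent share: oxide ÷ glass, ×100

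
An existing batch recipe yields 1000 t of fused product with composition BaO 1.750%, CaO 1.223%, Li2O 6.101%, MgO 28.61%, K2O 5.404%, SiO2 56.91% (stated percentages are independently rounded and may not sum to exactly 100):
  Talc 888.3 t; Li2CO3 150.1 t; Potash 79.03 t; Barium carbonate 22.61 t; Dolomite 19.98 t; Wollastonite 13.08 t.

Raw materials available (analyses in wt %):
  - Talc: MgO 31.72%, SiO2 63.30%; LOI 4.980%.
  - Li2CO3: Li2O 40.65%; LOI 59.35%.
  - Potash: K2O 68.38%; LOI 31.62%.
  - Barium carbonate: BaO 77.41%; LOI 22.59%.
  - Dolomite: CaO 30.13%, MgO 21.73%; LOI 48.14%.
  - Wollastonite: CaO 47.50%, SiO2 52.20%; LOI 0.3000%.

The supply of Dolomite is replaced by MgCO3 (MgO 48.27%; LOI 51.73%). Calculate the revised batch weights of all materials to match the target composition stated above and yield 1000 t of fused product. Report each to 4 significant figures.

Revised batch per 1000 t fused product:
  Talc: 877.8 t
  Li2CO3: 150.1 t
  Potash: 79.03 t
  Barium carbonate: 22.61 t
  MgCO3: 15.86 t
  Wollastonite: 25.75 t
Total batch = 1171 t; LOI loss = 171.2 t

Mid-chain values are printed with 4-significant-figure rounding as written. All arithmetic maintains full precision through every step; each reported result is rounded just once — all derived quantities, which include yield, net glass mass, ignition loss, totals, the six compositions, are carried in exact precision, as written in question or answer, starting from the weights per 1000 t of glass.
Per-oxide target masses for 1000 t fused product:
  BaO: 1.750% × 1000 = 17.50 t
  CaO: 1.223% × 1000 = 12.23 t
  Li2O: 6.101% × 1000 = 61.01 t
  MgO: 28.61% × 1000 = 286.1 t
  K2O: 5.404% × 1000 = 54.04 t
  SiO2: 56.91% × 1000 = 569.1 t
Oxide-by-oxide audit working from each reported weight, versus the basis set out (summed amounts equal target values once rounding is allowed for):
  BaO: 22.61·0.7741 = 17.50 t (target 17.50 t)
  CaO: 25.75·0.4750 = 12.23 t (target 12.23 t)
  Li2O: 150.1·0.4065 = 61.02 t (target 61.01 t)
  MgO: 877.8·0.3172 + 15.86·0.4827 = 286.1 t (target 286.1 t)
  K2O: 79.03·0.6838 = 54.04 t (target 54.04 t)
  SiO2: 877.8·0.6330 + 25.75·0.5220 = 569.1 t (target 569.1 t)
Auditing the glass mass value: total charge less LOI = 1000 t (the Σ of target masses is 1000 t; basis as stated: 1000 t — any gap is answer rounding).
Total batch = Σ batch = 1171 t; LOI loss = Σ batch·LOI = 171.2 t; yield = glass ÷ total batch = 85.38%.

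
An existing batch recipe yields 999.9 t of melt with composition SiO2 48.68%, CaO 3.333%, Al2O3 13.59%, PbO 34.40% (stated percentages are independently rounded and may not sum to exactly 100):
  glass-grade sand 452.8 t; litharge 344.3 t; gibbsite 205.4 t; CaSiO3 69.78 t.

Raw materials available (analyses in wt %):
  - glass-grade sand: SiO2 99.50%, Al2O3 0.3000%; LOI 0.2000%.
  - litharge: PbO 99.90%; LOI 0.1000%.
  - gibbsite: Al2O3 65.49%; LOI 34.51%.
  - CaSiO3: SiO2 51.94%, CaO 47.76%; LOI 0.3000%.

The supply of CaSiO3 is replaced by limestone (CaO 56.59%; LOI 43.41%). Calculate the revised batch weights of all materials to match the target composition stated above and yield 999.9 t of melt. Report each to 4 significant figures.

The working math keeps exact precision in every operation — the intermediate values appear with 4-significant-digit rounding across the worked steps. Every reported number receives exactly one rounding; all derived quantities are re-derived from the batch weights on 999.9 t of glass in full precision (net glass mass, LOI, totals, the four compositions, the yield), as quoted within either problem or answer.
Oxide-by-oxide targets in 999.9 t melt:
  SiO2: 48.68% × 999.9 = 486.8 t
  CaO: 3.333% × 999.9 = 33.33 t
  Al2O3: 13.59% × 999.9 = 135.9 t
  PbO: 34.40% × 999.9 = 344.0 t
Mass-balance tally per oxide from the weights as reported, under the basis named above (target by target, the sums agree net of answer rounding effects):
  SiO2: 489.2·0.9950 = 486.8 t (target 486.8 t)
  CaO: 58.89·0.5659 = 33.33 t (target 33.33 t)
  Al2O3: 489.2·0.003000 + 205.3·0.6549 = 135.9 t (target 135.9 t)
  PbO: 344.3·0.9990 = 344.0 t (target 344.0 t)
Glass-mass bookkeeping: the batch minus its LOI: 1000 t (the Σ of target masses is 999.9 t; stated basis 999.9 t — a pure rounding effect).
Batch total: Σ batch = 1098 t; the LOI term Σ batch·LOI equals 97.74 t; yield = glass ÷ total batch = 91.10%.

Revised batch per 999.9 t melt:
  glass-grade sand: 489.2 t
  litharge: 344.3 t
  gibbsite: 205.3 t
  limestone: 58.89 t
Total batch = 1098 t; LOI loss = 97.74 t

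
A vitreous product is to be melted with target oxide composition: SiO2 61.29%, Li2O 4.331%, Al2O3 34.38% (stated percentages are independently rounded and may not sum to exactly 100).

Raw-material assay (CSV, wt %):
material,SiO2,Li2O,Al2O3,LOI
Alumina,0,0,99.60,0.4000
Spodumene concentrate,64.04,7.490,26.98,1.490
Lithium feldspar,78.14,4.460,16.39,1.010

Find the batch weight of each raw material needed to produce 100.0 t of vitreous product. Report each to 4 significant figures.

Batch per 100.0 t vitreous product:
  Alumina: 18.66 t
  Spodumene concentrate: 21.72 t
  Lithium feldspar: 60.64 t
Total batch = 101.0 t; LOI loss = 1.011 t; yield = 99.00%

Each numeric step carries exact precision in every operation. In-progress results are printed, rounded to four significant figures, across the worked steps — a single rounding produces every reported figure. The derived quantities (ignition loss, the totals, the yield, glass mass, three oxide percentages) are computed in full precision using the weight values on 100.0 t of glass as set out in question or answer.
Target oxide masses per 100.0 t vitreous product:
  SiO2: 61.29% × 100.0 = 61.29 t
  Li2O: 4.331% × 100.0 = 4.331 t
  Al2O3: 34.38% × 100.0 = 34.38 t
Oxide-by-oxide audit per the reported batch figures, per the basis as stated (oxide sums agree with the targets given rounding of the digits):
  SiO2: 21.72·0.6404 + 60.64·0.7814 = 61.29 t (target 61.29 t)
  Li2O: 21.72·0.07490 + 60.64·0.04460 = 4.331 t (target 4.331 t)
  Al2O3: 18.66·0.9960 + 21.72·0.2698 + 60.64·0.1639 = 34.38 t (target 34.38 t)
Consistency of the glass mass: batch Σ − ignition loss = 100.0 t (summing oxide targets gives 100.0 t; against the stated basis, 100.0 t — a pure rounding effect).
Batch total: Σ batch = 101.0 t; loss to ignition Σ batch·LOI = 1.011 t; yield = glass ÷ total batch = 99.00%.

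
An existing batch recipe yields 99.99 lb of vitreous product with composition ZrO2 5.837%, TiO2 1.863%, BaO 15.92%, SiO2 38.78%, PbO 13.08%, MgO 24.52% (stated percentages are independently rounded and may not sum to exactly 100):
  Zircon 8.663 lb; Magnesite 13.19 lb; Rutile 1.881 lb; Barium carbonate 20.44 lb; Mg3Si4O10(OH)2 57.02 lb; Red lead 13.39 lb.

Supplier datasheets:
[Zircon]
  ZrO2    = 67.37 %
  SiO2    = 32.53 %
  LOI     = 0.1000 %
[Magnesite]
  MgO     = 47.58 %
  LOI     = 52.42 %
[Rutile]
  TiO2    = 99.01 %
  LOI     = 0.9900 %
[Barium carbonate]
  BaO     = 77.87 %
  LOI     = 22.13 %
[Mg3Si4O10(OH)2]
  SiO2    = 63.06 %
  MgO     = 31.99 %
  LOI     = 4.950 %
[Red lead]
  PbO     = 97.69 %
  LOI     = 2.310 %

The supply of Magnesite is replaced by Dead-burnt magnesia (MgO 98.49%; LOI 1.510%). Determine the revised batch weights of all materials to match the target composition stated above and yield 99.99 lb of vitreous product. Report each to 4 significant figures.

Revised batch per 99.99 lb vitreous product:
  Zircon: 8.663 lb
  Dead-burnt magnesia: 6.372 lb
  Rutile: 1.881 lb
  Barium carbonate: 20.44 lb
  Mg3Si4O10(OH)2: 57.02 lb
  Red lead: 13.39 lb
Total batch = 107.8 lb; LOI loss = 7.779 lb

Intermediates are printed (rounded to 4 significant figures) on the page — each numeric step holds full precision in every operation; each reported value takes just one rounding — all derived quantities (yield, six oxide percentages, the totals, ignition loss, glass mass) are re-derived at exact precision starting from the weights on 99.99 lb of glass exactly as shown in question or answer.
Target oxide masses per 99.99 lb vitreous product:
  ZrO2: 5.837% × 99.99 = 5.836 lb
  TiO2: 1.863% × 99.99 = 1.863 lb
  BaO: 15.92% × 99.99 = 15.92 lb
  SiO2: 38.78% × 99.99 = 38.78 lb
  PbO: 13.08% × 99.99 = 13.08 lb
  MgO: 24.52% × 99.99 = 24.52 lb
Oxide-by-oxide audit working from each reported weight, per the basis as stated (sum by sum, the targets are met modulo rounding of the values):
  ZrO2: 8.663·0.6737 = 5.836 lb (target 5.836 lb)
  TiO2: 1.881·0.9901 = 1.862 lb (target 1.863 lb)
  BaO: 20.44·0.7787 = 15.92 lb (target 15.92 lb)
  SiO2: 8.663·0.3253 + 57.02·0.6306 = 38.77 lb (target 38.78 lb)
  PbO: 13.39·0.9769 = 13.08 lb (target 13.08 lb)
  MgO: 6.372·0.9849 + 57.02·0.3199 = 24.52 lb (target 24.52 lb)
Consistency of the glass mass: total charge less LOI = 99.99 lb (summing oxide targets gives 99.99 lb; with the basis standing at 99.99 lb — any gap is answer rounding).
Batch grand total — Σ batch = 107.8 lb; ignition loss, Σ(batch × LOI) = 7.779 lb; the yield ratio, glass ÷ batch: 92.78%.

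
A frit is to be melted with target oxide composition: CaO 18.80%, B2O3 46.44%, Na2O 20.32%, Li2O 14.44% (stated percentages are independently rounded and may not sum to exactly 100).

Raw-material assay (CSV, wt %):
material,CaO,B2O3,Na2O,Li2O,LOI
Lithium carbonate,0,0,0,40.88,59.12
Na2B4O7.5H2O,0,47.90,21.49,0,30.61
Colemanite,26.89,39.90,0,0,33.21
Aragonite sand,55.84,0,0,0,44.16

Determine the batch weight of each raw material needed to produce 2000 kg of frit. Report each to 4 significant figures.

All arithmetic carries exact precision all the way through; intermediates appear (rounded to 4 significant figures) when written out — every reported result carries a single rounding; the derived quantities (the yield, LOI, totals, the four compositions, glass mass) are carried using the weight values on 2000 kg of glass at exact precision as they appear in question or answer.
Target oxide masses per 2000 kg frit:
  CaO: 18.80% × 2000 = 376.0 kg
  B2O3: 46.44% × 2000 = 928.8 kg
  Na2O: 20.32% × 2000 = 406.4 kg
  Li2O: 14.44% × 2000 = 288.8 kg
Verifying the oxide balance with the batch weights as given, under the basis named above (every target is met by its sum net of answer rounding effects):
  CaO: 57.54·0.2689 + 645.6·0.5584 = 376.0 kg (target 376.0 kg)
  B2O3: 1891·0.4790 + 57.54·0.3990 = 928.7 kg (target 928.8 kg)
  Na2O: 1891·0.2149 = 406.4 kg (target 406.4 kg)
  Li2O: 706.5·0.4088 = 288.8 kg (target 288.8 kg)
Consistency of the glass mass: total charge less LOI = 2000 kg (oxide target masses add up to 2000 kg; stated basis 2000 kg — gaps are rounding artifacts).
Batch total: Σ batch = 3301 kg; loss to ignition Σ batch·LOI = 1301 kg; yield, glass over the total, = 60.59%.

Batch per 2000 kg frit:
  Lithium carbonate: 706.5 kg
  Na2B4O7.5H2O: 1891 kg
  Colemanite: 57.54 kg
  Aragonite sand: 645.6 kg
Total batch = 3301 kg; LOI loss = 1301 kg; yield = 60.59%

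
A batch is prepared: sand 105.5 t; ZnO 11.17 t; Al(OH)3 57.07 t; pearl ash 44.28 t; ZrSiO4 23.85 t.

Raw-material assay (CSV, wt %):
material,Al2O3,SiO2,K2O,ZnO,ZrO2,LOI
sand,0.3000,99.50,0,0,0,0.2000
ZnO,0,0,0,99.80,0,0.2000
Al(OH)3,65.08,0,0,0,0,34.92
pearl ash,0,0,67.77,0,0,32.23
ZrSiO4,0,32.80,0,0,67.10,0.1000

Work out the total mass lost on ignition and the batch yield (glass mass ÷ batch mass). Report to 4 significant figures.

LOI loss = 34.46 t; glass = 207.4 t; yield = 85.75%

All internal work holds exact precision throughout; intermediates are displayed (rounded to 4 significant figures) at each printed step — each reported number takes a single rounding — derived quantities are rebuilt from the batch weights for 207.4 t of glass at full precision (LOI, five oxide percentages, totals, net glass mass, yield), as written in the problem or the answer.
Ignition loss by material:
  sand: 105.5 × 0.002000 = 0.2110 t
  ZnO: 11.17 × 0.002000 = 0.02234 t
  Al(OH)3: 57.07 × 0.3492 = 19.93 t
  pearl ash: 44.28 × 0.3223 = 14.27 t
  ZrSiO4: 23.85 × 0.001000 = 0.02385 t
Total LOI = 34.46 t
Glass = batch − LOI = 241.9 − 34.46 = 207.4 t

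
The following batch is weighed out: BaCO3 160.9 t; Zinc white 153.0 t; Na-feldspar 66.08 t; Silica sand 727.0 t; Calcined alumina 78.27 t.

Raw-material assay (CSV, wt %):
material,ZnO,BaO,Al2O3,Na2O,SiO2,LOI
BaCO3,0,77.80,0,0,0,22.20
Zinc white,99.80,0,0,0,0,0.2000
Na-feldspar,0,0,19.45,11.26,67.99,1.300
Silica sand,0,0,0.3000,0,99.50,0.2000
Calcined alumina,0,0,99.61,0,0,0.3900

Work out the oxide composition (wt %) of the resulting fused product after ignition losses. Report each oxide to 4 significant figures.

Glass mass = 1147 t (batch 1185 − LOI 38.64).
Composition: ZnO 13.32%, BaO 10.92%, Al2O3 8.111%, Na2O 0.6489%, SiO2 67.01%

Working values are printed, rounded to four significant digits, between the steps — the whole derivation runs at full precision end to end. A single rounding produces each reported figure; all derived quantities (the five compositions, net glass mass, totals, ignition loss, the yield) are recomputed using the weight values at 1147 t of glass at exact precision, as set out in problem or answer.
What the batch supplies per oxide:
  ZnO: 153.0·0.9980 = 152.7 t
  BaO: 160.9·0.7780 = 125.2 t
  Al2O3: 66.08·0.1945 + 727.0·0.003000 + 78.27·0.9961 = 93.00 t
  Na2O: 66.08·0.1126 = 7.441 t
  SiO2: 66.08·0.6799 + 727.0·0.9950 = 768.3 t
LOI: 160.9·0.2220 + 153.0·0.002000 + 66.08·0.01300 + 727.0·0.002000 + 78.27·0.003900 = 38.64 t
Resulting glass, batch − LOI: 1185 − 38.64 = 1147 t (the oxide masses sum to this)
oxide / glass × 100 gives the wt %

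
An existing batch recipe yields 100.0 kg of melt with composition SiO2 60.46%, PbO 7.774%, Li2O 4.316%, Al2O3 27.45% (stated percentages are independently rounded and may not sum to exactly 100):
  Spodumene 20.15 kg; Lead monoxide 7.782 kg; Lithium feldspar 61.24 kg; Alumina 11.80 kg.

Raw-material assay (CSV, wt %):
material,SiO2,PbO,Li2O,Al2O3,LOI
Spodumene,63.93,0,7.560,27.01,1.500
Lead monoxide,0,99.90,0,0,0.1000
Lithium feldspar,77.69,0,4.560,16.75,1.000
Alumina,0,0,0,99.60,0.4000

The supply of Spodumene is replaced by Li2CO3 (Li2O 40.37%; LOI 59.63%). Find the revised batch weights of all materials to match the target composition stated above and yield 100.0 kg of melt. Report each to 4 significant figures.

Intermediates are printed rounded off to 4 significant digits alongside each step — the whole derivation maintains full float precision end to end; a single rounding finalizes each reported result. The derived quantities are rebuilt in full precision (four oxide percentages, totals, yield, glass mass, LOI) from the weighed amounts at 100.0 kg of glass precisely as stated by question or answer.
Target masses of each oxide per 100.0 kg melt:
  SiO2: 60.46% × 100.0 = 60.46 kg
  PbO: 7.774% × 100.0 = 7.774 kg
  Li2O: 4.316% × 100.0 = 4.316 kg
  Al2O3: 27.45% × 100.0 = 27.45 kg
Mass-balance tally per oxide working from each reported weight, under the basis named above (target by target, the sums agree exact up to rounding of places):
  SiO2: 77.82·0.7769 = 60.46 kg (target 60.46 kg)
  PbO: 7.782·0.9990 = 7.774 kg (target 7.774 kg)
  Li2O: 1.901·0.4037 + 77.82·0.04560 = 4.316 kg (target 4.316 kg)
  Al2O3: 77.82·0.1675 + 14.47·0.9960 = 27.45 kg (target 27.45 kg)
Glass mass check: the batch minus its LOI: 100.0 kg (summing oxide targets gives 100.0 kg; stated basis 100.0 kg — any gap is answer rounding).
Whole-batch sum: Σ batch = 102.0 kg; LOI loss = Σ batch·LOI = 1.977 kg; as yield: glass ÷ batch → 98.06%.

Revised batch per 100.0 kg melt:
  Li2CO3: 1.901 kg
  Lead monoxide: 7.782 kg
  Lithium feldspar: 77.82 kg
  Alumina: 14.47 kg
Total batch = 102.0 kg; LOI loss = 1.977 kg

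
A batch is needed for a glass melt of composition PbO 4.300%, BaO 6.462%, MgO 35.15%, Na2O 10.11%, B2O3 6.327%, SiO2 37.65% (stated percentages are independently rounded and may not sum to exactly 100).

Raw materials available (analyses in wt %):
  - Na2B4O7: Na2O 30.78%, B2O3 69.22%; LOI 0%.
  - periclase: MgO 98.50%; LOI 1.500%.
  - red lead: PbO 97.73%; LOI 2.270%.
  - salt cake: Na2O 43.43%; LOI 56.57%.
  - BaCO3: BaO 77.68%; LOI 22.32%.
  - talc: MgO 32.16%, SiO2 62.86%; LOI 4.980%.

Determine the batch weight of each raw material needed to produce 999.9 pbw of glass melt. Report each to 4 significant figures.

All internal work keeps exact precision in every operation; working values are shown (rounded to 4 significant digits) within the worked lines. Exactly one rounding lands on every reported value. The derived quantities are computed in full precision (yield, net glass mass, the six compositions, ignition loss, totals) starting from the weights per 999.9 pbw of glass, as written in the problem or the answer.
Target oxide masses per 999.9 pbw glass melt:
  PbO: 4.300% × 999.9 = 43.00 pbw
  BaO: 6.462% × 999.9 = 64.61 pbw
  MgO: 35.15% × 999.9 = 351.5 pbw
  Na2O: 10.11% × 999.9 = 101.1 pbw
  B2O3: 6.327% × 999.9 = 63.26 pbw
  SiO2: 37.65% × 999.9 = 376.5 pbw
Verifying the oxide balance given the weights on record, under the basis named above (delivered sums recover each target up to rounding of the answer):
  PbO: 43.99·0.9773 = 42.99 pbw (target 43.00 pbw)
  BaO: 83.18·0.7768 = 64.61 pbw (target 64.61 pbw)
  MgO: 161.3·0.9850 + 598.9·0.3216 = 351.5 pbw (target 351.5 pbw)
  Na2O: 91.40·0.3078 + 168.0·0.4343 = 101.1 pbw (target 101.1 pbw)
  B2O3: 91.40·0.6922 = 63.27 pbw (target 63.26 pbw)
  SiO2: 598.9·0.6286 = 376.5 pbw (target 376.5 pbw)
Mass balance on the glass: total charge less LOI = 999.9 pbw (the Σ of target masses is 999.9 pbw; basis as stated: 999.9 pbw — a pure rounding effect).
Batch grand total — Σ batch = 1147 pbw; LOI loss = Σ batch·LOI = 146.8 pbw; yield, glass over the total, = 87.19%.

Batch per 999.9 pbw glass melt:
  Na2B4O7: 91.40 pbw
  periclase: 161.3 pbw
  red lead: 43.99 pbw
  salt cake: 168.0 pbw
  BaCO3: 83.18 pbw
  talc: 598.9 pbw
Total batch = 1147 pbw; LOI loss = 146.8 pbw; yield = 87.19%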